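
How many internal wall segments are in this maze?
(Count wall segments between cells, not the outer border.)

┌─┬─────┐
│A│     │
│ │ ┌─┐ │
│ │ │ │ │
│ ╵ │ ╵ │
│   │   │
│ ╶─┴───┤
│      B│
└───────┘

Counting internal wall segments:
Total internal walls: 9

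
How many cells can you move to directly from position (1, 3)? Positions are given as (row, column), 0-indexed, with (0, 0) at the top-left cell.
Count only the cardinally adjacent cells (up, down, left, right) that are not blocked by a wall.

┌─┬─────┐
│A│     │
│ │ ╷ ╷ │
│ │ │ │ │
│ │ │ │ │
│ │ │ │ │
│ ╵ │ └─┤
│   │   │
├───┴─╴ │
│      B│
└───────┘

Checking passable neighbors of (1, 3):
Neighbors: (0, 3), (2, 3)
Count: 2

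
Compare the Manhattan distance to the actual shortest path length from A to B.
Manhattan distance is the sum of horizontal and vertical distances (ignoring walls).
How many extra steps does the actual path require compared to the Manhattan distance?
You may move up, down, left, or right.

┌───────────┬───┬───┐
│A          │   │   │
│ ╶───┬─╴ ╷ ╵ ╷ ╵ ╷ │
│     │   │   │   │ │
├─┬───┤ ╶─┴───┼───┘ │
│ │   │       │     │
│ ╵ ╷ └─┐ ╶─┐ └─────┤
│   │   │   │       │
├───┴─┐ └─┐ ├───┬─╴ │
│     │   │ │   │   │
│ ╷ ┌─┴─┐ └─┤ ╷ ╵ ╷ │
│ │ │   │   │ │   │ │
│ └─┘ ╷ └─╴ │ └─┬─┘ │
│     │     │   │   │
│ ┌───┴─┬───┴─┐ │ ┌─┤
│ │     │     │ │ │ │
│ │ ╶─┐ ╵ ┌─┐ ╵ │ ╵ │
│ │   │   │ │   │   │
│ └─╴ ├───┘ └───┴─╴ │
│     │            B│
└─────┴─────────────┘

Manhattan distance: |9 - 0| + |9 - 0| = 18
Actual path length: 22
Extra steps: 22 - 18 = 4

Solution:

┌───────────┬───┬───┐
│A → → → ↓  │   │   │
│ ╶───┬─╴ ╷ ╵ ╷ ╵ ╷ │
│     │↓ ↲│   │   │ │
├─┬───┤ ╶─┴───┼───┘ │
│ │   │↳ → → ↓│     │
│ ╵ ╷ └─┐ ╶─┐ └─────┤
│   │   │   │↳ → → ↓│
├───┴─┐ └─┐ ├───┬─╴ │
│     │   │ │   │  ↓│
│ ╷ ┌─┴─┐ └─┤ ╷ ╵ ╷ │
│ │ │   │   │ │   │↓│
│ └─┘ ╷ └─╴ │ └─┬─┘ │
│     │     │   │↓ ↲│
│ ┌───┴─┬───┴─┐ │ ┌─┤
│ │     │     │ │↓│ │
│ │ ╶─┐ ╵ ┌─┐ ╵ │ ╵ │
│ │   │   │ │   │↳ ↓│
│ └─╴ ├───┘ └───┴─╴ │
│     │            B│
└─────┴─────────────┘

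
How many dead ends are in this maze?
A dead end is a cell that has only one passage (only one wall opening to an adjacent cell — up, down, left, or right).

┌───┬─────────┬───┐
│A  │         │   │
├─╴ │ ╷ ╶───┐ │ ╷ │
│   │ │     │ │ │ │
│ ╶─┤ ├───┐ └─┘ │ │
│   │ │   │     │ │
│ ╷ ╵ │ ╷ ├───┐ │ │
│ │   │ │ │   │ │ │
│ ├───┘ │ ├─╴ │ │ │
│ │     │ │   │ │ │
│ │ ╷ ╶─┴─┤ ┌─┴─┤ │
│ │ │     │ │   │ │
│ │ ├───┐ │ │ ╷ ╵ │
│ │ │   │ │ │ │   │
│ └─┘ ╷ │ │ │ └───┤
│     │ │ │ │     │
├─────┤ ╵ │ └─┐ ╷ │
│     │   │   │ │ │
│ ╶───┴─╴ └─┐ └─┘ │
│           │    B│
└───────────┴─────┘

Checking each cell for number of passages:

Dead ends found at positions:
  (0, 0)
  (1, 6)
  (3, 5)
  (4, 4)
  (4, 7)
  (6, 1)
  (8, 2)
  (8, 7)
  (9, 5)
Total dead ends: 9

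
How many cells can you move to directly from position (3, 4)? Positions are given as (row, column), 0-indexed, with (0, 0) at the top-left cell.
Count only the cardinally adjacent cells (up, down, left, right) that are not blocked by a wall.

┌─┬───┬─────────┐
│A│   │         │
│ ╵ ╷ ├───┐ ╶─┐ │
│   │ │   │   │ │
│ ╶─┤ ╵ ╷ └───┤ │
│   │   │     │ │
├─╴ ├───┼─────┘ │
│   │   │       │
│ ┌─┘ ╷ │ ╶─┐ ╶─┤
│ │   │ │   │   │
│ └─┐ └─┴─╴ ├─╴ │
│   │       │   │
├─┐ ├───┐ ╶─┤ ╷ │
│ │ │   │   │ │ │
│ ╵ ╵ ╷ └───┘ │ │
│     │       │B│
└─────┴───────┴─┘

Checking passable neighbors of (3, 4):
Neighbors: (4, 4), (3, 5)
Count: 2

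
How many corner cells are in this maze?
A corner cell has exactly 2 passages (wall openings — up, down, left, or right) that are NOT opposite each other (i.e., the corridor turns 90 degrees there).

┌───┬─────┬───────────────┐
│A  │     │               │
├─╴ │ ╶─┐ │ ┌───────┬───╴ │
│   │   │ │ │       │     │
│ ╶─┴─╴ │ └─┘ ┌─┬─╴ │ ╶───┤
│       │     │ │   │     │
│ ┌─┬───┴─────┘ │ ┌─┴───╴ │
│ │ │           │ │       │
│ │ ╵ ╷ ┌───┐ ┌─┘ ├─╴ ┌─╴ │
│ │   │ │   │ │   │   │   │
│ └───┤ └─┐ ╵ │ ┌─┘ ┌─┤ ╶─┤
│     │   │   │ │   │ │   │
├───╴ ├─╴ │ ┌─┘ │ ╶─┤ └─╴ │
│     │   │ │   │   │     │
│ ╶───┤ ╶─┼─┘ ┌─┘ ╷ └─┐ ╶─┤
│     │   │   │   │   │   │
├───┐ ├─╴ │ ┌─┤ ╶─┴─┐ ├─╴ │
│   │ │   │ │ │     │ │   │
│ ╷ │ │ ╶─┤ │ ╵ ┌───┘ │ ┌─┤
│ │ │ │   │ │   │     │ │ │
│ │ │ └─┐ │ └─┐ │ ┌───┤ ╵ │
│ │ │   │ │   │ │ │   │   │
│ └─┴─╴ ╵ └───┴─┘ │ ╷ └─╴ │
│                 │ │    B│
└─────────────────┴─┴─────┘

Counting corner cells (2 non-opposite passages):
Total corners: 82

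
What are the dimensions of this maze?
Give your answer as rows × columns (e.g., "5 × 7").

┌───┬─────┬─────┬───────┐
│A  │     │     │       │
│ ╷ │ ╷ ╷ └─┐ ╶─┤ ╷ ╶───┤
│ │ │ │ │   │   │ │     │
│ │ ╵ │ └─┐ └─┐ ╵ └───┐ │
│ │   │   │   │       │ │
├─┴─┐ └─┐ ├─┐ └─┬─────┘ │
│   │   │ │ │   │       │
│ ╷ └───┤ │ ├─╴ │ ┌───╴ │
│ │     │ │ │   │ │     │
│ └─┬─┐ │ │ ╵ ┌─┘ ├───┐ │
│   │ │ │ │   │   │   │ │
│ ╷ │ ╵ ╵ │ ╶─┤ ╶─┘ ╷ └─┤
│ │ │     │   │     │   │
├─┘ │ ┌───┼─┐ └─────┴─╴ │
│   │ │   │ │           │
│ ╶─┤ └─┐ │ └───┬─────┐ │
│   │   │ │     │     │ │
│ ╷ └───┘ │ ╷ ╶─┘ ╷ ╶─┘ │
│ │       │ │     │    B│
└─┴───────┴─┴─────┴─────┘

Counting the maze dimensions:
Rows (vertical): 10
Columns (horizontal): 12
Dimensions: 10 × 12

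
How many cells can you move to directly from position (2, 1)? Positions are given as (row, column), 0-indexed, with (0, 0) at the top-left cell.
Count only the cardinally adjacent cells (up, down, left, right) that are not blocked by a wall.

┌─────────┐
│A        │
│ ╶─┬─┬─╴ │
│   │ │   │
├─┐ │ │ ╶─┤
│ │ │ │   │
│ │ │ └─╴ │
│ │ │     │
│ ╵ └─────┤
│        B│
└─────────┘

Checking passable neighbors of (2, 1):
Neighbors: (1, 1), (3, 1)
Count: 2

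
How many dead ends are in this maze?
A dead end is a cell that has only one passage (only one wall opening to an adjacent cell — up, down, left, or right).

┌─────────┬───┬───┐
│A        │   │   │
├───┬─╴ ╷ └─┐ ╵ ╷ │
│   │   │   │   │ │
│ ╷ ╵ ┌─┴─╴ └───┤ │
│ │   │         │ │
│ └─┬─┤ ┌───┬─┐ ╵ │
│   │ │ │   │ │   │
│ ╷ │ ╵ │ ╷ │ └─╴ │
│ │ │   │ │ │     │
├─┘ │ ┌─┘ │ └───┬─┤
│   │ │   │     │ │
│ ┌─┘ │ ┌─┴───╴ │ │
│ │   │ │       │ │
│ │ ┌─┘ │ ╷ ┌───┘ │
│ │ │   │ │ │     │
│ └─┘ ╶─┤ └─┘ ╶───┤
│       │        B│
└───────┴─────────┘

Checking each cell for number of passages:

Dead ends found at positions:
  (0, 0)
  (0, 5)
  (3, 2)
  (3, 6)
  (4, 0)
  (5, 8)
  (7, 1)
  (7, 5)
  (8, 3)
  (8, 8)
Total dead ends: 10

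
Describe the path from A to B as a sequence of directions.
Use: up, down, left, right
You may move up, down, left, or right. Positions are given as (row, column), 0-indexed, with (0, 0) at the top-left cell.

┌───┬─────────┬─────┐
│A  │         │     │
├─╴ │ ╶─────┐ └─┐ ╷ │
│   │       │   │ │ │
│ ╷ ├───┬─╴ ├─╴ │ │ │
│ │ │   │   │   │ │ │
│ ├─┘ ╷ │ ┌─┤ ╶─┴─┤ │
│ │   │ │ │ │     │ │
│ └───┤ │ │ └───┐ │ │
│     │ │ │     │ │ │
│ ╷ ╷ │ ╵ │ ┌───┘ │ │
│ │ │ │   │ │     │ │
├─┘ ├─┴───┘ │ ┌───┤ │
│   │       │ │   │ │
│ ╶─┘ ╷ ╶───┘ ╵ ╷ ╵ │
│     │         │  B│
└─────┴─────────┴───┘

Finding the path and converting it to directions:
Path through cells: (0,0) → (0,1) → (1,1) → (1,0) → (2,0) → (3,0) → (4,0) → (4,1) → (5,1) → (6,1) → (6,0) → (7,0) → (7,1) → (7,2) → (6,2) → (6,3) → (7,3) → (7,4) → (7,5) → (7,6) → (7,7) → (6,7) → (6,8) → (7,8) → (7,9)
Directions: right, down, left, down, down, down, right, down, down, left, down, right, right, up, right, down, right, right, right, right, up, right, down, right

Solution:

┌───┬─────────┬─────┐
│A ↓│         │     │
├─╴ │ ╶─────┐ └─┐ ╷ │
│↓ ↲│       │   │ │ │
│ ╷ ├───┬─╴ ├─╴ │ │ │
│↓│ │   │   │   │ │ │
│ ├─┘ ╷ │ ┌─┤ ╶─┴─┤ │
│↓│   │ │ │ │     │ │
│ └───┤ │ │ └───┐ │ │
│↳ ↓  │ │ │     │ │ │
│ ╷ ╷ │ ╵ │ ┌───┘ │ │
│ │↓│ │   │ │     │ │
├─┘ ├─┴───┘ │ ┌───┤ │
│↓ ↲│↱ ↓    │ │↱ ↓│ │
│ ╶─┘ ╷ ╶───┘ ╵ ╷ ╵ │
│↳ → ↑│↳ → → → ↑│↳ B│
└─────┴─────────┴───┘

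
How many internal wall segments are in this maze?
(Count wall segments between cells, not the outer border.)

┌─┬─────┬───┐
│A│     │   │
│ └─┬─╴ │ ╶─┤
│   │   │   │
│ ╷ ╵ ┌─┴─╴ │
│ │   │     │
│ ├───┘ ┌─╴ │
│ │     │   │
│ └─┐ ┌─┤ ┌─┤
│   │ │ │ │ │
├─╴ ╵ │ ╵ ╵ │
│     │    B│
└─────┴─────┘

Counting internal wall segments:
Total internal walls: 25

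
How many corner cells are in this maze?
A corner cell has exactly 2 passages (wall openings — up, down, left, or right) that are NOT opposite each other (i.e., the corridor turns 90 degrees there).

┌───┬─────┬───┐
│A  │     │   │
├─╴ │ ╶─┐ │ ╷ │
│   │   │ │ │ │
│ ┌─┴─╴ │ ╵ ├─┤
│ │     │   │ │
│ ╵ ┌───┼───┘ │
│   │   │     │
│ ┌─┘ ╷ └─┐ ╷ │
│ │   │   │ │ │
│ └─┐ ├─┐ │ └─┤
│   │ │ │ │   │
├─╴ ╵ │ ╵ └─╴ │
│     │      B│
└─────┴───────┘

Counting corner cells (2 non-opposite passages):
Total corners: 25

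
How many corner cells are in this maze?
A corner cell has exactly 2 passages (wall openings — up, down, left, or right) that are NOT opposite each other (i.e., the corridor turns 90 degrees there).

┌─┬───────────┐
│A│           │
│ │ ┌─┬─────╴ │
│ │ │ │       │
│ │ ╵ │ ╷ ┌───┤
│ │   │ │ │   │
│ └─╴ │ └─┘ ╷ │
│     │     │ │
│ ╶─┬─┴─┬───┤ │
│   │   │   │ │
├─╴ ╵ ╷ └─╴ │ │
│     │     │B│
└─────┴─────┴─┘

Counting corner cells (2 non-opposite passages):
Total corners: 18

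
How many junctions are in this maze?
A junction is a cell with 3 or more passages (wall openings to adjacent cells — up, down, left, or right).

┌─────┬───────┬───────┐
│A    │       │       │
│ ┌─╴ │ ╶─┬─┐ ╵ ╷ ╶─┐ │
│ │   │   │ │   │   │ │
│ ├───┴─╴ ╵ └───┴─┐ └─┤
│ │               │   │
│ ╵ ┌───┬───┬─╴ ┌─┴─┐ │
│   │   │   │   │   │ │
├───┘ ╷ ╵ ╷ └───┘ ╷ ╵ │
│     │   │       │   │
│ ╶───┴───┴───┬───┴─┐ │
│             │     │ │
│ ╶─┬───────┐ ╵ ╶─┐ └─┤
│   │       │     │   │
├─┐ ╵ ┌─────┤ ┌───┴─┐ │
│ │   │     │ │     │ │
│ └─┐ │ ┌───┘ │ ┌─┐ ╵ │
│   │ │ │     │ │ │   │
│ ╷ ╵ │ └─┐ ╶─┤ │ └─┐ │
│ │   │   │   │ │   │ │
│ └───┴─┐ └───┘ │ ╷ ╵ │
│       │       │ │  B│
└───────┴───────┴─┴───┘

Checking each cell for number of passages:

Junctions found (3+ passages):
  (0, 8): 3 passages
  (2, 4): 3 passages
  (2, 5): 3 passages
  (2, 7): 3 passages
  (4, 10): 3 passages
  (5, 0): 3 passages
  (6, 6): 3 passages
  (6, 7): 3 passages
  (7, 2): 3 passages
  (8, 0): 3 passages
  (8, 5): 3 passages
  (8, 10): 3 passages
  (9, 8): 3 passages
Total junctions: 13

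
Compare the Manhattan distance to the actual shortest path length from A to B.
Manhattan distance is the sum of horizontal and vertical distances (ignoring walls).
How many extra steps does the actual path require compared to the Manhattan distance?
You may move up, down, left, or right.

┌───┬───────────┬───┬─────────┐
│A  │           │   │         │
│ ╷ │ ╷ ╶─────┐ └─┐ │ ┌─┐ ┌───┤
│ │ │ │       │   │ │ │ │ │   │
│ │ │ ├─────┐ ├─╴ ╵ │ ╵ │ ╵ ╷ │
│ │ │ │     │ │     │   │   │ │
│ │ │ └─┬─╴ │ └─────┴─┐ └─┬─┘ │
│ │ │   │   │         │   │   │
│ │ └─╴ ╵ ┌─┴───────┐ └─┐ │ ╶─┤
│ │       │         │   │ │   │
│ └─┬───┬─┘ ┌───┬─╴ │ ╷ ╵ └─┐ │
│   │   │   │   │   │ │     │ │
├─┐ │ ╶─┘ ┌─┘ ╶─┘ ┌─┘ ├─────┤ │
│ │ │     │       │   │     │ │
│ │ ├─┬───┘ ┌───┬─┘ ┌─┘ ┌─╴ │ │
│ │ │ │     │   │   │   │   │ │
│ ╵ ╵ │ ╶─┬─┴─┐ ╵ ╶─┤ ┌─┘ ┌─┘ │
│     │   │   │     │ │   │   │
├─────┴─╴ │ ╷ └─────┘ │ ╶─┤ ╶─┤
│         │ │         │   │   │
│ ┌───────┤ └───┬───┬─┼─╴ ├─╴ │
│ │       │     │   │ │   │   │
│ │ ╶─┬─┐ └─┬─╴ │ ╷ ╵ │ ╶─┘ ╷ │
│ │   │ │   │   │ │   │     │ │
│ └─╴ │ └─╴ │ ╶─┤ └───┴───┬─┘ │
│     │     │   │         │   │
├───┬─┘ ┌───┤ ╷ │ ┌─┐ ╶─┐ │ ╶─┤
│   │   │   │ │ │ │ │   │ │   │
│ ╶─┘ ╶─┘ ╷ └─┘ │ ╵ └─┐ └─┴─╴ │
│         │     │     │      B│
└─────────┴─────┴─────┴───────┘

Manhattan distance: |14 - 0| + |14 - 0| = 28
Actual path length: 60
Extra steps: 60 - 28 = 32

Solution:

┌───┬───────────┬───┬─────────┐
│A ↓│↱ ↓        │   │↱ → ↓    │
│ ╷ │ ╷ ╶─────┐ └─┐ │ ┌─┐ ┌───┤
│ │↓│↑│↳ → → ↓│   │ │↑│ │↓│↱ ↓│
│ │ │ ├─────┐ ├─╴ ╵ │ ╵ │ ╵ ╷ │
│ │↓│↑│     │↓│     │↑ ↰│↳ ↑│↓│
│ │ │ └─┬─╴ │ └─────┴─┐ └─┬─┘ │
│ │↓│↑ ↰│   │↳ → → → ↓│↑ ↰│↓ ↲│
│ │ └─╴ ╵ ┌─┴───────┐ └─┐ │ ╶─┤
│ │↳ → ↑  │         │↳ ↓│↑│↳ ↓│
│ └─┬───┬─┘ ┌───┬─╴ │ ╷ ╵ └─┐ │
│   │   │   │   │   │ │↳ ↑  │↓│
├─┐ │ ╶─┘ ┌─┘ ╶─┘ ┌─┘ ├─────┤ │
│ │ │     │       │   │     │↓│
│ │ ├─┬───┘ ┌───┬─┘ ┌─┘ ┌─╴ │ │
│ │ │ │     │   │   │   │   │↓│
│ ╵ ╵ │ ╶─┬─┴─┐ ╵ ╶─┤ ┌─┘ ┌─┘ │
│     │   │   │     │ │   │↓ ↲│
├─────┴─╴ │ ╷ └─────┘ │ ╶─┤ ╶─┤
│         │ │         │   │↳ ↓│
│ ┌───────┤ └───┬───┬─┼─╴ ├─╴ │
│ │       │     │   │ │   │  ↓│
│ │ ╶─┬─┐ └─┬─╴ │ ╷ ╵ │ ╶─┘ ╷ │
│ │   │ │   │   │ │   │     │↓│
│ └─╴ │ └─╴ │ ╶─┤ └───┴───┬─┘ │
│     │     │   │         │↓ ↲│
├───┬─┘ ┌───┤ ╷ │ ┌─┐ ╶─┐ │ ╶─┤
│   │   │   │ │ │ │ │   │ │↳ ↓│
│ ╶─┘ ╶─┘ ╷ └─┘ │ ╵ └─┐ └─┴─╴ │
│         │     │     │      B│
└─────────┴─────┴─────┴───────┘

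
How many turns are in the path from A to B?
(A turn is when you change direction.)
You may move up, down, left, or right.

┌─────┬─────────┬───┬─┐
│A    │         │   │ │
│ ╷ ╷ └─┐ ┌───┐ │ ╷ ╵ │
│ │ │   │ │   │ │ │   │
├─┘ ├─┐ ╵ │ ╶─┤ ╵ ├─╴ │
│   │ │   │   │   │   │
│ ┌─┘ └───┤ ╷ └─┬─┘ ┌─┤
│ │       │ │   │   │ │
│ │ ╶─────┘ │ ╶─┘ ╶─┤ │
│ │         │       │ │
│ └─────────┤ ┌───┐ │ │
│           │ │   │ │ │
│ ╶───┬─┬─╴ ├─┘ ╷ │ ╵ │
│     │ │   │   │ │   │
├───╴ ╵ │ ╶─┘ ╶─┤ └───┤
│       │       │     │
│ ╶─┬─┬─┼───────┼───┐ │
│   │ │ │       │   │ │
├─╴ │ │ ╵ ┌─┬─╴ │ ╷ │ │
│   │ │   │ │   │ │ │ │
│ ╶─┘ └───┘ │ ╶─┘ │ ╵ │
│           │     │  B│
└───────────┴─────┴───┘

Directions: right, down, down, left, down, down, down, right, right, right, right, right, down, left, down, right, right, up, right, up, right, down, down, right, right, down, down, down
Number of turns: 15

Solution:

┌─────┬─────────┬───┬─┐
│A ↓  │         │   │ │
│ ╷ ╷ └─┐ ┌───┐ │ ╷ ╵ │
│ │↓│   │ │   │ │ │   │
├─┘ ├─┐ ╵ │ ╶─┤ ╵ ├─╴ │
│↓ ↲│ │   │   │   │   │
│ ┌─┘ └───┤ ╷ └─┬─┘ ┌─┤
│↓│       │ │   │   │ │
│ │ ╶─────┘ │ ╶─┘ ╶─┤ │
│↓│         │       │ │
│ └─────────┤ ┌───┐ │ │
│↳ → → → → ↓│ │↱ ↓│ │ │
│ ╶───┬─┬─╴ ├─┘ ╷ │ ╵ │
│     │ │↓ ↲│↱ ↑│↓│   │
├───╴ ╵ │ ╶─┘ ╶─┤ └───┤
│       │↳ → ↑  │↳ → ↓│
│ ╶─┬─┬─┼───────┼───┐ │
│   │ │ │       │   │↓│
├─╴ │ │ ╵ ┌─┬─╴ │ ╷ │ │
│   │ │   │ │   │ │ │↓│
│ ╶─┘ └───┘ │ ╶─┘ │ ╵ │
│           │     │  B│
└───────────┴─────┴───┘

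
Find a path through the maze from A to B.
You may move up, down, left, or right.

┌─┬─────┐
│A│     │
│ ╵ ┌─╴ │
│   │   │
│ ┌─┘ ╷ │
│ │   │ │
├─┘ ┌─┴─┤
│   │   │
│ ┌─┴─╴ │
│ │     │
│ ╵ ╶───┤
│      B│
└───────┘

Finding the shortest path through the maze:
Path length: 16 steps
Directions: down → right → up → right → right → down → left → down → left → down → left → down → down → right → right → right

Solution:

┌─┬─────┐
│A│↱ → ↓│
│ ╵ ┌─╴ │
│↳ ↑│↓ ↲│
│ ┌─┘ ╷ │
│ │↓ ↲│ │
├─┘ ┌─┴─┤
│↓ ↲│   │
│ ┌─┴─╴ │
│↓│     │
│ ╵ ╶───┤
│↳ → → B│
└───────┘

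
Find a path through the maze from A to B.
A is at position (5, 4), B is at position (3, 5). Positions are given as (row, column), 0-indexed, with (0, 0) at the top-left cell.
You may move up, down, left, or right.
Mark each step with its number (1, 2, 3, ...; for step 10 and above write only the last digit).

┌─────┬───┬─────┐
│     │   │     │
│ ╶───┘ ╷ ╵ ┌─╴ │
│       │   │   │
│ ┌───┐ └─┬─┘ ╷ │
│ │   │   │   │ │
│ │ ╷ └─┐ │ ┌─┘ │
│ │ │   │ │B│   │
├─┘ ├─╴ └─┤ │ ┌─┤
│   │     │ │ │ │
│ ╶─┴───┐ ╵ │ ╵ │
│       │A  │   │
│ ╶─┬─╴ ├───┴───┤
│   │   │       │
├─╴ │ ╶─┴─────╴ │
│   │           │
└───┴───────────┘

Finding the shortest path from (5, 4) to (3, 5):
Path length: 3 steps
Directions: right → up → up

Solution:

┌─────┬───┬─────┐
│     │   │     │
│ ╶───┘ ╷ ╵ ┌─╴ │
│       │   │   │
│ ┌───┐ └─┬─┘ ╷ │
│ │   │   │   │ │
│ │ ╷ └─┐ │ ┌─┘ │
│ │ │   │ │B│   │
├─┘ ├─╴ └─┤ │ ┌─┤
│   │     │2│ │ │
│ ╶─┴───┐ ╵ │ ╵ │
│       │A 1│   │
│ ╶─┬─╴ ├───┴───┤
│   │   │       │
├─╴ │ ╶─┴─────╴ │
│   │           │
└───┴───────────┘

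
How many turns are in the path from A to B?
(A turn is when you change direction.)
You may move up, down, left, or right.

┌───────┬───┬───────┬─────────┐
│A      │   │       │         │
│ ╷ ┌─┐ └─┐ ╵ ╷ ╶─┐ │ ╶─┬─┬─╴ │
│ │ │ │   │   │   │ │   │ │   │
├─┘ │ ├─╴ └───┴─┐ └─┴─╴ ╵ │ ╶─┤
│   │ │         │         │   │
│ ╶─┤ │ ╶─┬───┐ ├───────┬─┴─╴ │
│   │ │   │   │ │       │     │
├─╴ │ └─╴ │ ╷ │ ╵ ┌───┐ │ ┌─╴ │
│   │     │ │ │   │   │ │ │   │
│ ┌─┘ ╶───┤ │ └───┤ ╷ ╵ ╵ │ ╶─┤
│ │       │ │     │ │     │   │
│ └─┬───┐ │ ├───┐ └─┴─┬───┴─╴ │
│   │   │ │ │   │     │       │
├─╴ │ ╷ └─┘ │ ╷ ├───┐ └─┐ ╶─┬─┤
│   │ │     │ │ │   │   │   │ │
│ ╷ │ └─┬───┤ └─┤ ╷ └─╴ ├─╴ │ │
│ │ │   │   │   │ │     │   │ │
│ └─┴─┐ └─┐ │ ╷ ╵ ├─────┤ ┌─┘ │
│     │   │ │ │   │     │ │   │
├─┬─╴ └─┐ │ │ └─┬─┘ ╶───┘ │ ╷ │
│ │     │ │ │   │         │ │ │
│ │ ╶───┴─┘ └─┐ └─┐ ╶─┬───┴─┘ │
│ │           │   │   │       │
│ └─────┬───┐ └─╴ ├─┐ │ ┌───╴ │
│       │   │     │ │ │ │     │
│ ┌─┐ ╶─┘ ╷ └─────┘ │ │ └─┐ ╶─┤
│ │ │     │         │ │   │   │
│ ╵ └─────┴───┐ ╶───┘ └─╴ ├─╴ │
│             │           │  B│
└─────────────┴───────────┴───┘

Directions: right, right, right, down, right, down, right, right, right, down, down, right, up, right, right, right, down, down, right, up, up, right, right, down, left, down, right, down, left, left, down, right, down, left, down, down, left, left, left, down, right, down, down, down, right, right, up, left, up, up, right, right, right, down, left, down, right, down
Number of turns: 37

Solution:

┌───────┬───┬───────┬─────────┐
│A → → ↓│   │       │         │
│ ╷ ┌─┐ └─┐ ╵ ╷ ╶─┐ │ ╶─┬─┬─╴ │
│ │ │ │↳ ↓│   │   │ │   │ │   │
├─┘ │ ├─╴ └───┴─┐ └─┴─╴ ╵ │ ╶─┤
│   │ │  ↳ → → ↓│         │   │
│ ╶─┤ │ ╶─┬───┐ ├───────┬─┴─╴ │
│   │ │   │   │↓│↱ → → ↓│↱ → ↓│
├─╴ │ └─╴ │ ╷ │ ╵ ┌───┐ │ ┌─╴ │
│   │     │ │ │↳ ↑│   │↓│↑│↓ ↲│
│ ┌─┘ ╶───┤ │ └───┤ ╷ ╵ ╵ │ ╶─┤
│ │       │ │     │ │  ↳ ↑│↳ ↓│
│ └─┬───┐ │ ├───┐ └─┴─┬───┴─╴ │
│   │   │ │ │   │     │  ↓ ← ↲│
├─╴ │ ╷ └─┘ │ ╷ ├───┐ └─┐ ╶─┬─┤
│   │ │     │ │ │   │   │↳ ↓│ │
│ ╷ │ └─┬───┤ └─┤ ╷ └─╴ ├─╴ │ │
│ │ │   │   │   │ │     │↓ ↲│ │
│ └─┴─┐ └─┐ │ ╷ ╵ ├─────┤ ┌─┘ │
│     │   │ │ │   │     │↓│   │
├─┬─╴ └─┐ │ │ └─┬─┘ ╶───┘ │ ╷ │
│ │     │ │ │   │  ↓ ← ← ↲│ │ │
│ │ ╶───┴─┘ └─┐ └─┐ ╶─┬───┴─┘ │
│ │           │   │↳ ↓│↱ → → ↓│
│ └─────┬───┐ └─╴ ├─┐ │ ┌───╴ │
│       │   │     │ │↓│↑│  ↓ ↲│
│ ┌─┐ ╶─┘ ╷ └─────┘ │ │ └─┐ ╶─┤
│ │ │     │         │↓│↑ ↰│↳ ↓│
│ ╵ └─────┴───┐ ╶───┘ └─╴ ├─╴ │
│             │      ↳ → ↑│  B│
└─────────────┴───────────┴───┘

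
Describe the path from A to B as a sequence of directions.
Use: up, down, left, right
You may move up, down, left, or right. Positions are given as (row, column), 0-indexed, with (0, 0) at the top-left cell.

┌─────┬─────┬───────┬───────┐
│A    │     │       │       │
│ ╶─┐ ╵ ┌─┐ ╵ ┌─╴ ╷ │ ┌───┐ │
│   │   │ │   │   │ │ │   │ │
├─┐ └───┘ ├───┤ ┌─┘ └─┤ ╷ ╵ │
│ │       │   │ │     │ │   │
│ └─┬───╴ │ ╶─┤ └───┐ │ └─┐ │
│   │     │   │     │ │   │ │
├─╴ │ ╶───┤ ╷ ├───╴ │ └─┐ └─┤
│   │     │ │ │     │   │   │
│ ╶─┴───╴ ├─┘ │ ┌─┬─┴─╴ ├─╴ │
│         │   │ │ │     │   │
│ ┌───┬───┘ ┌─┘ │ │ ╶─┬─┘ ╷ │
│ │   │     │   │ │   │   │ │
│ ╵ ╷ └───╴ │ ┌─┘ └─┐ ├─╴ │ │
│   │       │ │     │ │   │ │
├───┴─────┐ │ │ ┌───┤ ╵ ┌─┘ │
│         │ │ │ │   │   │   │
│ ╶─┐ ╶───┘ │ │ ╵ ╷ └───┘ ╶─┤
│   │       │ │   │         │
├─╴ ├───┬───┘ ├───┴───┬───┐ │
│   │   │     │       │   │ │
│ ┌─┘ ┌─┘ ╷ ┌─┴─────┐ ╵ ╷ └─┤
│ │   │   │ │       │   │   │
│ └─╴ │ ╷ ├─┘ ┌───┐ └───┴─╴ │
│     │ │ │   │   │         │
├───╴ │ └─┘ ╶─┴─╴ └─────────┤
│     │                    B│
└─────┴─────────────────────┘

Finding the path and converting it to directions:
Path through cells: (0,0) → (0,1) → (0,2) → (1,2) → (1,3) → (0,3) → (0,4) → (0,5) → (1,5) → (1,6) → (0,6) → (0,7) → (0,8) → (1,8) → (1,7) → (2,7) → (3,7) → (3,8) → (3,9) → (4,9) → (4,8) → (4,7) → (5,7) → (6,7) → (6,6) → (7,6) → (8,6) → (9,6) → (10,6) → (10,5) → (10,4) → (11,4) → (11,3) → (12,3) → (13,3) → (13,4) → (13,5) → (13,6) → (13,7) → (13,8) → (13,9) → (13,10) → (13,11) → (13,12) → (13,13)
Directions: right, right, down, right, up, right, right, down, right, up, right, right, down, left, down, down, right, right, down, left, left, down, down, left, down, down, down, down, left, left, down, left, down, down, right, right, right, right, right, right, right, right, right, right

Solution:

┌─────┬─────┬───────┬───────┐
│A → ↓│↱ → ↓│↱ → ↓  │       │
│ ╶─┐ ╵ ┌─┐ ╵ ┌─╴ ╷ │ ┌───┐ │
│   │↳ ↑│ │↳ ↑│↓ ↲│ │ │   │ │
├─┐ └───┘ ├───┤ ┌─┘ └─┤ ╷ ╵ │
│ │       │   │↓│     │ │   │
│ └─┬───╴ │ ╶─┤ └───┐ │ └─┐ │
│   │     │   │↳ → ↓│ │   │ │
├─╴ │ ╶───┤ ╷ ├───╴ │ └─┐ └─┤
│   │     │ │ │↓ ← ↲│   │   │
│ ╶─┴───╴ ├─┘ │ ┌─┬─┴─╴ ├─╴ │
│         │   │↓│ │     │   │
│ ┌───┬───┘ ┌─┘ │ │ ╶─┬─┘ ╷ │
│ │   │     │↓ ↲│ │   │   │ │
│ ╵ ╷ └───╴ │ ┌─┘ └─┐ ├─╴ │ │
│   │       │↓│     │ │   │ │
├───┴─────┐ │ │ ┌───┤ ╵ ┌─┘ │
│         │ │↓│ │   │   │   │
│ ╶─┐ ╶───┘ │ │ ╵ ╷ └───┘ ╶─┤
│   │       │↓│   │         │
├─╴ ├───┬───┘ ├───┴───┬───┐ │
│   │   │↓ ← ↲│       │   │ │
│ ┌─┘ ┌─┘ ╷ ┌─┴─────┐ ╵ ╷ └─┤
│ │   │↓ ↲│ │       │   │   │
│ └─╴ │ ╷ ├─┘ ┌───┐ └───┴─╴ │
│     │↓│ │   │   │         │
├───╴ │ └─┘ ╶─┴─╴ └─────────┤
│     │↳ → → → → → → → → → B│
└─────┴─────────────────────┘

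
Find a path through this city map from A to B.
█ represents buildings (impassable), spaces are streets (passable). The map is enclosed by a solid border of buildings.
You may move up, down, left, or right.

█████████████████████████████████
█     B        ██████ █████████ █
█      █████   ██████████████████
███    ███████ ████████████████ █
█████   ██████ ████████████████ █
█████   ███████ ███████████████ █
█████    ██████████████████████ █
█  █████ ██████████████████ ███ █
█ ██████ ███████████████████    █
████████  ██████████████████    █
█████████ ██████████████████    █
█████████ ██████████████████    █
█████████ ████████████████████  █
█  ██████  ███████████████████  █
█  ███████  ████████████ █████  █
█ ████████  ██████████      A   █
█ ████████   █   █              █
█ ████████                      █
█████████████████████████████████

Finding the shortest path from A to B:
Movement: cardinal only
Path length: 40 steps
Directions: down → down → left → left → left → left → left → left → left → left → left → left → left → left → left → left → left → left → up → left → up → up → left → up → left → up → up → up → up → left → up → up → up → left → up → up → left → up → up → up

Solution:

█████████████████████████████████
█     B        ██████ █████████ █
█     ↑█████   ██████████████████
███   ↑███████ ████████████████ █
█████ ↑↰██████ ████████████████ █
█████  ↑███████ ███████████████ █
█████  ↑↰██████████████████████ █
█  █████↑██████████████████ ███ █
█ ██████↑███████████████████    █
████████↑↰██████████████████    █
█████████↑██████████████████    █
█████████↑██████████████████    █
█████████↑████████████████████  █
█  ██████↑↰███████████████████  █
█  ███████↑↰████████████ █████  █
█ ████████ ↑██████████      A   █
█ ████████ ↑↰█   █          ↓   █
█ ████████  ↑←←←←←←←←←←←←←←←↲   █
█████████████████████████████████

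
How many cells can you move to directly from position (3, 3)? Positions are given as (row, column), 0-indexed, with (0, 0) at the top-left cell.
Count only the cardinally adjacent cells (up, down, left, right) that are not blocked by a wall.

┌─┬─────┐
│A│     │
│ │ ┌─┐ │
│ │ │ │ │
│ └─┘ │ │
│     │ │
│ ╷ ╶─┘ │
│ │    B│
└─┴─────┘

Checking passable neighbors of (3, 3):
Neighbors: (2, 3), (3, 2)
Count: 2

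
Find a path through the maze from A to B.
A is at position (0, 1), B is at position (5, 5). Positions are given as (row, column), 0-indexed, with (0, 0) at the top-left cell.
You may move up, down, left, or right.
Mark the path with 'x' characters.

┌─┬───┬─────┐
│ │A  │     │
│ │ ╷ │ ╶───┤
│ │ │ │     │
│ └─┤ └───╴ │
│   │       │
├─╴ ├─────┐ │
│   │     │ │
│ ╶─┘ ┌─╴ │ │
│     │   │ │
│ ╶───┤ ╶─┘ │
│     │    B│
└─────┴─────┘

Finding the shortest path from (0, 1) to (5, 5):
Path length: 9 steps
Directions: right → down → down → right → right → right → down → down → down

Solution:

┌─┬───┬─────┐
│ │A x│     │
│ │ ╷ │ ╶───┤
│ │ │x│     │
│ └─┤ └───╴ │
│   │x x x x│
├─╴ ├─────┐ │
│   │     │x│
│ ╶─┘ ┌─╴ │ │
│     │   │x│
│ ╶───┤ ╶─┘ │
│     │    B│
└─────┴─────┘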